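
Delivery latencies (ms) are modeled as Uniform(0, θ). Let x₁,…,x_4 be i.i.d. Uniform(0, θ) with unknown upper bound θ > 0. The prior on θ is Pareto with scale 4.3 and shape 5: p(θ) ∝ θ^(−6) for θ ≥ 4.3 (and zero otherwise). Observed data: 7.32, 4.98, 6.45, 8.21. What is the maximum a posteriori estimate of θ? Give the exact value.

The Uniform(0, θ) likelihood is θ^(−n) for θ ≥ max(xᵢ), zero otherwise. Here max(xᵢ) = 8.21.
Posterior ∝ θ^(−6) · θ^(−4) = θ^(−10) on θ ≥ max(4.3, 8.21) = 8.21.
This density is strictly decreasing in θ, so the posterior mode lies at the lower boundary of the support.

θ̂_MAP = 8.21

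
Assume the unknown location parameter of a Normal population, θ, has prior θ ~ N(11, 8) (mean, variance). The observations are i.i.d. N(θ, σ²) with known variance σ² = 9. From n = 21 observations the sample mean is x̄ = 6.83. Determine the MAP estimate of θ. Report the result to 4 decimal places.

θ̂_MAP = 7.0420

n = 21, x̄ = 6.83.
For a Normal prior and Normal likelihood with known variance, the posterior is Normal; its mode equals its mean, the precision-weighted average.
Prior precision 1/σ₀² = 1/8 = 0.125; data precision n/σ² = 21/9 = 7/3.
θ̂ = (0.125·11 + (7/3)·6.83) / (0.125 + 7/3) = (10387/600)/(59/24) = 10387/1475 ≈ 7.0420.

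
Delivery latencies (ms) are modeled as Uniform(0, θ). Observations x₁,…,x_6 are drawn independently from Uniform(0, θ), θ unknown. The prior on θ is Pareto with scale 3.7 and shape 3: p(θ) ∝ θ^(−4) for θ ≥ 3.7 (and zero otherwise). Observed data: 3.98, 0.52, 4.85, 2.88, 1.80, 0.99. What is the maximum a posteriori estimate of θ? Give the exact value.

θ̂_MAP = 4.85

The Uniform(0, θ) likelihood is θ^(−n) for θ ≥ max(xᵢ), zero otherwise. Here max(xᵢ) = 4.85.
Posterior ∝ θ^(−4) · θ^(−6) = θ^(−10) on θ ≥ max(3.7, 4.85) = 4.85.
This density is strictly decreasing in θ, so the posterior mode lies at the lower boundary of the support.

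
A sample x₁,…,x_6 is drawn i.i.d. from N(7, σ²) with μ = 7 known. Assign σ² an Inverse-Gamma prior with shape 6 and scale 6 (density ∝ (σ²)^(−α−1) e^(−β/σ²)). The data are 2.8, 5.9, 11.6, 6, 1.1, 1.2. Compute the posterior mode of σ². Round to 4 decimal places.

σ̂²_MAP = 6.0730

Sum of squared deviations about the known mean: SS = (2.8−7)² + (5.9−7)² + (11.6−7)² + (6−7)² + (1.1−7)² + (1.2−7)² = 109.46.
The Normal likelihood contributes (σ²)^(−n/2) exp(−SS/(2σ²)), so the posterior is Inverse-Gamma(α + n/2, β + SS/2) = Inverse-Gamma(9, 60.73).
The mode of Inverse-Gamma(a, b) is b/(a+1) = 60.73/10 ≈ 6.0730.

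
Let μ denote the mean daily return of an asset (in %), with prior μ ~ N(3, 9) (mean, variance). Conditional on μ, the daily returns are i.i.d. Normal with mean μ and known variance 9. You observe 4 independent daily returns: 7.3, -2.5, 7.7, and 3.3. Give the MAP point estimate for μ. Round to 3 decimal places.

μ̂_MAP = 3.760

n = 4; x̄ = (7.3 + (-2.5) + 7.7 + 3.3)/4 = 15.8/4 = 3.95.
For a Normal prior and Normal likelihood with known variance, the posterior is Normal; its mode equals its mean, the precision-weighted average.
Prior precision 1/σ₀² = 1/9; data precision n/σ² = 4/9.
μ̂ = ((1/9)·3 + (4/9)·3.95) / (1/9 + 4/9) = (94/45)/(5/9) = 3.760.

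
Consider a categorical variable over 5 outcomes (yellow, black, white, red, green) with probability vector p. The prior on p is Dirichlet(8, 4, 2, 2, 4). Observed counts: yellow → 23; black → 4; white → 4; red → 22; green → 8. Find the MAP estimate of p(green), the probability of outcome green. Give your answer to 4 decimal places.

The posterior is Dirichlet(αᵢ + nᵢ) = Dirichlet(31, 8, 6, 24, 12).
For a Dirichlet(a₁,…,a_K) with all aᵢ > 1, the mode has j-th component (aⱼ − 1)/(Σaᵢ − K).
Here Σaᵢ = 81 and K = 5, so p(green) = (12 − 1)/(81 − 5) = 11/76 ≈ 0.1447.

MAP estimate of p(green) = 0.1447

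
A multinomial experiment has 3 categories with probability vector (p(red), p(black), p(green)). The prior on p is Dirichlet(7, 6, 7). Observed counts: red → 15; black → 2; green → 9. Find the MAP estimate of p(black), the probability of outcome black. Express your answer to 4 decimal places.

The posterior is Dirichlet(αᵢ + nᵢ) = Dirichlet(22, 8, 16).
For a Dirichlet(a₁,…,a_K) with all aᵢ > 1, the mode has j-th component (aⱼ − 1)/(Σaᵢ − K).
Here Σaᵢ = 46 and K = 3, so p(black) = (8 − 1)/(46 − 3) = 7/43 ≈ 0.1628.

MAP estimate of p(black) = 0.1628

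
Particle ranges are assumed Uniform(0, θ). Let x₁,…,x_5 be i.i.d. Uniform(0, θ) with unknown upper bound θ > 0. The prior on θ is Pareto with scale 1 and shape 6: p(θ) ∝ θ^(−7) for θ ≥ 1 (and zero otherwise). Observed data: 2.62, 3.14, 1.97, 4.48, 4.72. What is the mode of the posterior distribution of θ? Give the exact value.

θ̂_MAP = 4.72

The Uniform(0, θ) likelihood is θ^(−n) for θ ≥ max(xᵢ), zero otherwise. Here max(xᵢ) = 4.72.
Posterior ∝ θ^(−7) · θ^(−5) = θ^(−12) on θ ≥ max(1, 4.72) = 4.72.
This density is strictly decreasing in θ, so the posterior mode lies at the lower boundary of the support.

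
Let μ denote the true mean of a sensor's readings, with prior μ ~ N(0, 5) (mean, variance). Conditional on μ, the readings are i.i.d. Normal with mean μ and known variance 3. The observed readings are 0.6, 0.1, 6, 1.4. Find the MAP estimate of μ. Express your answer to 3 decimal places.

n = 4; x̄ = (0.6 + 0.1 + 6 + 1.4)/4 = 8.1/4 = 2.025.
For a Normal prior and Normal likelihood with known variance, the posterior is Normal; its mode equals its mean, the precision-weighted average.
Prior precision 1/σ₀² = 1/5 = 0.2; data precision n/σ² = 4/3.
μ̂ = (0.2·0 + (4/3)·2.025) / (0.2 + 4/3) = 2.7/(23/15) = 81/46 ≈ 1.761.

μ̂_MAP = 1.761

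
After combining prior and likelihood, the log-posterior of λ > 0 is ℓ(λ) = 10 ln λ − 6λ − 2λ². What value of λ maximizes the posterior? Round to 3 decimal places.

λ̂_MAP = 1.000

ℓ'(λ) = 10/λ − 6 − 4λ. Setting this to zero and multiplying by λ: 4λ² + 6λ − 10 = 0.
λ = (−6 + √(6² + 4·4·10)) / (2·4) = (−6 + √196) / 8 = (−6 + 14)/8 = 1.
ℓ''(λ) = −10/λ² − 4 < 0, confirming a maximum.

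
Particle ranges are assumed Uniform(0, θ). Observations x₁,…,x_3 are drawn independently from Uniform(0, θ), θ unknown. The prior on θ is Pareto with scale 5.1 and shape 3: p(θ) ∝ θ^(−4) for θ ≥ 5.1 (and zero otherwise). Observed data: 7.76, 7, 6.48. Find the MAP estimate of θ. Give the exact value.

θ̂_MAP = 7.76

The Uniform(0, θ) likelihood is θ^(−n) for θ ≥ max(xᵢ), zero otherwise. Here max(xᵢ) = 7.76.
Posterior ∝ θ^(−4) · θ^(−3) = θ^(−7) on θ ≥ max(5.1, 7.76) = 7.76.
This density is strictly decreasing in θ, so the posterior mode lies at the lower boundary of the support.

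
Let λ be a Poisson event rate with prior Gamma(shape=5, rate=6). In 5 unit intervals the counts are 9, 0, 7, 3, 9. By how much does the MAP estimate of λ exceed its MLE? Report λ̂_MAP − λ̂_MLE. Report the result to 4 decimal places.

MAP − MLE = -2.6909

Σxᵢ = 28. Posterior is Gamma(33, 11); MAP = (33−1)/11 = 32/11 ≈ 2.90909.
MLE = x̄ = 28/5 ≈ 5.60000.
Difference = 32/11 − 28/5 = -148/55 ≈ -2.6909.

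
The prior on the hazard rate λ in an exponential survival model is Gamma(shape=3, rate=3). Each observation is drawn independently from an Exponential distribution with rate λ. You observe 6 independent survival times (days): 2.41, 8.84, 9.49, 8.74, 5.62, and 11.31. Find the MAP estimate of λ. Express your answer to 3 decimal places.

λ̂_MAP = 0.162

The Exponential(rate=λ) likelihood is ∝ λ^n e^(−λΣtᵢ). Here n = 6 and Σtᵢ = 2.41 + 8.84 + 9.49 + 8.74 + 5.62 + 11.31 = 46.41.
Posterior ∝ λ^2e^(−3λ) · λ^6e^(−46.41λ) = λ^8e^(−49.41λ), i.e. Gamma(9, 49.41).
Mode = (a−1)/b = 8/49.41 ≈ 0.162.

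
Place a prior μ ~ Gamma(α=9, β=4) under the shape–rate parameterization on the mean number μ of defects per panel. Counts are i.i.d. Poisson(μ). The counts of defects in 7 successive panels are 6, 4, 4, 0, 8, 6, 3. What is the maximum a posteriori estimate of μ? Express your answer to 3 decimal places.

μ̂_MAP = 3.545

Σxᵢ = 6+4+4+0+8+6+3 = 31, with n = 7.
Posterior ∝ μ^8e^(−4μ) · μ^31e^(−7μ) = μ^39e^(−11μ), i.e. Gamma(shape=40, rate=11).
The mode of a Gamma(a, b) with a ≥ 1 (shape–rate) is (a−1)/b = 39/11 ≈ 3.545.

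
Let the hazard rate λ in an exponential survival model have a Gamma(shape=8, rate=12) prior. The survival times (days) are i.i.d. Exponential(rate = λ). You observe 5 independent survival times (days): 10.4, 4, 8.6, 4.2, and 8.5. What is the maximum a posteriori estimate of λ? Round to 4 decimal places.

The Exponential(rate=λ) likelihood is ∝ λ^n e^(−λΣtᵢ). Here n = 5 and Σtᵢ = 10.4 + 4 + 8.6 + 4.2 + 8.5 = 35.7.
Posterior ∝ λ^7e^(−12λ) · λ^5e^(−35.7λ) = λ^12e^(−47.7λ), i.e. Gamma(13, 47.7).
Mode = (a−1)/b = 12/47.7 ≈ 0.2516.

λ̂_MAP = 0.2516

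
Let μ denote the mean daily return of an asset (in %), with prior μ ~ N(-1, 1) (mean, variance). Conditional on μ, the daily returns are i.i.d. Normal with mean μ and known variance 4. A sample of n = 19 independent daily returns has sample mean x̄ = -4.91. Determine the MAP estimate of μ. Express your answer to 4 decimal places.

n = 19, x̄ = -4.91.
For a Normal prior and Normal likelihood with known variance, the posterior is Normal; its mode equals its mean, the precision-weighted average.
Prior precision 1/σ₀² = 1/1 = 1; data precision n/σ² = 19/4 = 4.75.
μ̂ = (1·(-1) + 4.75·(-4.91)) / (1 + 4.75) = (-24.3225)/5.75 = -4.2300.

μ̂_MAP = -4.2300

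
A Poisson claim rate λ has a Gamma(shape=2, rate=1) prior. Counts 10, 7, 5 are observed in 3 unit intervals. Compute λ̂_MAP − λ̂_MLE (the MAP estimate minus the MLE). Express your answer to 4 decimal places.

Σxᵢ = 22. Posterior is Gamma(24, 4); MAP = (24−1)/4 = 23/4 ≈ 5.75000.
MLE = x̄ = 22/3 ≈ 7.33333.
Difference = 23/4 − 22/3 = -19/12 ≈ -1.5833.

MAP − MLE = -1.5833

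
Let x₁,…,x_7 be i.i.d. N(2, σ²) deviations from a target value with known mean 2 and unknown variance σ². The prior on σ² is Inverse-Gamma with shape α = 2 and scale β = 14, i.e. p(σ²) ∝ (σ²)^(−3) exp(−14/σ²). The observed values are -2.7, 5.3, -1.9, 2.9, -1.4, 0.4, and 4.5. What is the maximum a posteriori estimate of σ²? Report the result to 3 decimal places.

σ̂²_MAP = 7.490

Sum of squared deviations about the known mean: SS = (-2.7−2)² + (5.3−2)² + (-1.9−2)² + (2.9−2)² + (-1.4−2)² + (0.4−2)² + (4.5−2)² = 69.37.
The Normal likelihood contributes (σ²)^(−n/2) exp(−SS/(2σ²)), so the posterior is Inverse-Gamma(α + n/2, β + SS/2) = Inverse-Gamma(5.5, 48.685).
The mode of Inverse-Gamma(a, b) is b/(a+1) = 48.685/6.5 ≈ 7.490.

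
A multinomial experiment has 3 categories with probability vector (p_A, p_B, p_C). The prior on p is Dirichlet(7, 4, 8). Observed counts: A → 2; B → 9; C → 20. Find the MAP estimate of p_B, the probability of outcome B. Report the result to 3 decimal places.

MAP estimate of p_B = 0.255

The posterior is Dirichlet(αᵢ + nᵢ) = Dirichlet(9, 13, 28).
For a Dirichlet(a₁,…,a_K) with all aᵢ > 1, the mode has j-th component (aⱼ − 1)/(Σaᵢ − K).
Here Σaᵢ = 50 and K = 3, so p_B = (13 − 1)/(50 − 3) = 12/47 ≈ 0.255.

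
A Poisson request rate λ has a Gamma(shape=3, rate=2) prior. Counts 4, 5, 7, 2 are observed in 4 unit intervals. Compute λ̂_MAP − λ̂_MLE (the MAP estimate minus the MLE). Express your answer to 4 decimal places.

Σxᵢ = 18. Posterior is Gamma(21, 6); MAP = (21−1)/6 = 20/6 ≈ 3.33333.
MLE = x̄ = 18/4 ≈ 4.50000.
Difference = 20/6 − 18/4 = -7/6 ≈ -1.1667.

MAP − MLE = -1.1667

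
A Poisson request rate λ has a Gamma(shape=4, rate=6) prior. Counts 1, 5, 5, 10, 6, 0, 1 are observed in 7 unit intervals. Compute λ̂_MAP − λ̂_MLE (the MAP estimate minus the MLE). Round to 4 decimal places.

MAP − MLE = -1.6154

Σxᵢ = 28. Posterior is Gamma(32, 13); MAP = (32−1)/13 = 31/13 ≈ 2.38462.
MLE = x̄ = 28/7 ≈ 4.00000.
Difference = 31/13 − 28/7 = -21/13 ≈ -1.6154.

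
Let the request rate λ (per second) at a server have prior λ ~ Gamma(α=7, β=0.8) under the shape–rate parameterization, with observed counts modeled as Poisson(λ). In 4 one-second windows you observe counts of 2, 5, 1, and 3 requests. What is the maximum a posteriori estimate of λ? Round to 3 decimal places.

Σxᵢ = 2+5+1+3 = 11, with n = 4.
Posterior ∝ λ^6e^(−0.8λ) · λ^11e^(−4λ) = λ^17e^(−4.8λ), i.e. Gamma(shape=18, rate=4.8).
The mode of a Gamma(a, b) with a ≥ 1 (shape–rate) is (a−1)/b = 17/4.8 ≈ 3.542.

λ̂_MAP = 3.542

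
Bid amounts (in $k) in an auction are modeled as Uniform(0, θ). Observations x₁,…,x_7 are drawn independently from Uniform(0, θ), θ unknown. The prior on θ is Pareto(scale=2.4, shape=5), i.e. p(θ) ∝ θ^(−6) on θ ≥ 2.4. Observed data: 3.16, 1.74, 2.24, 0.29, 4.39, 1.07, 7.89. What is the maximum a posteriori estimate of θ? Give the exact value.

The Uniform(0, θ) likelihood is θ^(−n) for θ ≥ max(xᵢ), zero otherwise. Here max(xᵢ) = 7.89.
Posterior ∝ θ^(−6) · θ^(−7) = θ^(−13) on θ ≥ max(2.4, 7.89) = 7.89.
This density is strictly decreasing in θ, so the posterior mode lies at the lower boundary of the support.

θ̂_MAP = 7.89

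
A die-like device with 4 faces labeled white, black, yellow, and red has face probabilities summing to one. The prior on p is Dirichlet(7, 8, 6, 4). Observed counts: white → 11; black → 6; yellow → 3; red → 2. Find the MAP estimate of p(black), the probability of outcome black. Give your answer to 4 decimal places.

MAP estimate of p(black) = 0.3023

The posterior is Dirichlet(αᵢ + nᵢ) = Dirichlet(18, 14, 9, 6).
For a Dirichlet(a₁,…,a_K) with all aᵢ > 1, the mode has j-th component (aⱼ − 1)/(Σaᵢ − K).
Here Σaᵢ = 47 and K = 4, so p(black) = (14 − 1)/(47 − 4) = 13/43 ≈ 0.3023.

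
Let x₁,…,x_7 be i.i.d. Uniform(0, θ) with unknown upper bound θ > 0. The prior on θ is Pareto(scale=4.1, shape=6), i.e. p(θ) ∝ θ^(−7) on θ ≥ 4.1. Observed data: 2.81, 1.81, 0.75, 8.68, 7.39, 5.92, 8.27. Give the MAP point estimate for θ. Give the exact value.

The Uniform(0, θ) likelihood is θ^(−n) for θ ≥ max(xᵢ), zero otherwise. Here max(xᵢ) = 8.68.
Posterior ∝ θ^(−7) · θ^(−7) = θ^(−14) on θ ≥ max(4.1, 8.68) = 8.68.
This density is strictly decreasing in θ, so the posterior mode lies at the lower boundary of the support.

θ̂_MAP = 8.68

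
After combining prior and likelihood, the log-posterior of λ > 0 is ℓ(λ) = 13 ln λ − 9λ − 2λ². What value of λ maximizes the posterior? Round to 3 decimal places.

ℓ'(λ) = 13/λ − 9 − 4λ. Setting this to zero and multiplying by λ: 4λ² + 9λ − 13 = 0.
λ = (−9 + √(9² + 4·4·13)) / (2·4) = (−9 + √289) / 8 = (−9 + 17)/8 = 1.
ℓ''(λ) = −13/λ² − 4 < 0, confirming a maximum.

λ̂_MAP = 1.000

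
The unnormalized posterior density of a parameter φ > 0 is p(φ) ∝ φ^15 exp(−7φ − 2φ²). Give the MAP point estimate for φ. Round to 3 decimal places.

ℓ'(φ) = 15/φ − 7 − 4φ. Setting this to zero and multiplying by φ: 4φ² + 7φ − 15 = 0.
φ = (−7 + √(7² + 4·4·15)) / (2·4) = (−7 + √289) / 8 = (−7 + 17)/8 = 5/4.
ℓ''(φ) = −15/φ² − 4 < 0, confirming a maximum.

φ̂_MAP = 1.250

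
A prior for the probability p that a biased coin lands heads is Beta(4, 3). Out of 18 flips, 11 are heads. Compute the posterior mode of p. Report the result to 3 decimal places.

Prior: Beta(4, 3).
Data: 11 successes in 18 trials. The binomial likelihood contributes p^11(1−p)^7, so the posterior is Beta(4+11, 3+7) = Beta(15, 10).
For Beta(a, b) with a, b > 1 the mode is (a−1)/(a+b−2) = 14/23 ≈ 0.609.

p̂_MAP = 0.609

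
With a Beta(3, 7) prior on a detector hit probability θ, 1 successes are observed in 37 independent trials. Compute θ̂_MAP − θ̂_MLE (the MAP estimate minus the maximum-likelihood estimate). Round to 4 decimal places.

MAP − MLE = 0.0396

Posterior is Beta(4, 43); MAP = (4−1)/(47−2) = 3/45 ≈ 0.06667.
MLE ignores the prior: θ̂_MLE = k/n = 1/37 ≈ 0.02703.
Difference = 3/45 − 1/37 = 22/555 ≈ 0.0396.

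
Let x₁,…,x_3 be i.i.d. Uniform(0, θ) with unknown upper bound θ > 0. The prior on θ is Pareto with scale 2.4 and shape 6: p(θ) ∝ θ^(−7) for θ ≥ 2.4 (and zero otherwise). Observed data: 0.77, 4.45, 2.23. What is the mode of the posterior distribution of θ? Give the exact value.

The Uniform(0, θ) likelihood is θ^(−n) for θ ≥ max(xᵢ), zero otherwise. Here max(xᵢ) = 4.45.
Posterior ∝ θ^(−7) · θ^(−3) = θ^(−10) on θ ≥ max(2.4, 4.45) = 4.45.
This density is strictly decreasing in θ, so the posterior mode lies at the lower boundary of the support.

θ̂_MAP = 4.45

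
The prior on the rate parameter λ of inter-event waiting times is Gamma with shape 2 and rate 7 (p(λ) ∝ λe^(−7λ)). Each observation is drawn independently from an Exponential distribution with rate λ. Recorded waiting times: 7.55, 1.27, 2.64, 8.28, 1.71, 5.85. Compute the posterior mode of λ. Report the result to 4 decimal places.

The Exponential(rate=λ) likelihood is ∝ λ^n e^(−λΣtᵢ). Here n = 6 and Σtᵢ = 7.55 + 1.27 + 2.64 + 8.28 + 1.71 + 5.85 = 27.30.
Posterior ∝ λe^(−7λ) · λ^6e^(−27.30λ) = λ^7e^(−34.30λ), i.e. Gamma(8, 34.30).
Mode = (a−1)/b = 7/34.30 ≈ 0.2041.

λ̂_MAP = 0.2041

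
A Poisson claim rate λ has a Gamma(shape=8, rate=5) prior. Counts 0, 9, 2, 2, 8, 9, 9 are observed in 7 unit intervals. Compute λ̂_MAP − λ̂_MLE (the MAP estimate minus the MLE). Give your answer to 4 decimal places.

MAP − MLE = -1.7381

Σxᵢ = 39. Posterior is Gamma(47, 12); MAP = (47−1)/12 = 46/12 ≈ 3.83333.
MLE = x̄ = 39/7 ≈ 5.57143.
Difference = 46/12 − 39/7 = -73/42 ≈ -1.7381.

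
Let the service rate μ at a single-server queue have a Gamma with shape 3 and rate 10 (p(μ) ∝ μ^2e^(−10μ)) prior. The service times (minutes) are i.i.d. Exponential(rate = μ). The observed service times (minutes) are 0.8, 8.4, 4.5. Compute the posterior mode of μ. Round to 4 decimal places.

The Exponential(rate=μ) likelihood is ∝ μ^n e^(−μΣtᵢ). Here n = 3 and Σtᵢ = 0.8 + 8.4 + 4.5 = 13.7.
Posterior ∝ μ^2e^(−10μ) · μ^3e^(−13.7μ) = μ^5e^(−23.7μ), i.e. Gamma(6, 23.7).
Mode = (a−1)/b = 5/23.7 ≈ 0.2110.

μ̂_MAP = 0.2110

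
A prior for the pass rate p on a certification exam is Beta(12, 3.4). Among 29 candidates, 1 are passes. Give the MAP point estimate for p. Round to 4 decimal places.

p̂_MAP = 0.2830

Prior: Beta(12, 3.4).
Data: 1 success in 29 trials. The binomial likelihood contributes p(1−p)^28, so the posterior is Beta(12+1, 3.4+28) = Beta(13, 31.4).
For Beta(a, b) with a, b > 1 the mode is (a−1)/(a+b−2) = 12/42.4 ≈ 0.2830.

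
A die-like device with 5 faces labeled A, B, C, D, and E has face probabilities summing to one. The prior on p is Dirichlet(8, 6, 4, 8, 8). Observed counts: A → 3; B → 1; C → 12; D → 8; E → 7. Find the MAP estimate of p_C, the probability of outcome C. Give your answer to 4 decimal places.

The posterior is Dirichlet(αᵢ + nᵢ) = Dirichlet(11, 7, 16, 16, 15).
For a Dirichlet(a₁,…,a_K) with all aᵢ > 1, the mode has j-th component (aⱼ − 1)/(Σaᵢ − K).
Here Σaᵢ = 65 and K = 5, so p_C = (16 − 1)/(65 − 5) = 15/60 ≈ 0.2500.

MAP estimate of p_C = 0.2500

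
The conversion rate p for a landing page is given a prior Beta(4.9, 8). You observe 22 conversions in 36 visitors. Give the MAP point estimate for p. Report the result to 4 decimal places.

p̂_MAP = 0.5522

Prior: Beta(4.9, 8).
Data: 22 successes in 36 trials. The binomial likelihood contributes p^22(1−p)^14, so the posterior is Beta(4.9+22, 8+14) = Beta(26.9, 22).
For Beta(a, b) with a, b > 1 the mode is (a−1)/(a+b−2) = 25.9/46.9 ≈ 0.5522.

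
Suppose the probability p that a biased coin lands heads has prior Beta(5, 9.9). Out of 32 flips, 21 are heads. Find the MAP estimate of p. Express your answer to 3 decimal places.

p̂_MAP = 0.557

Prior: Beta(5, 9.9).
Data: 21 successes in 32 trials. The binomial likelihood contributes p^21(1−p)^11, so the posterior is Beta(5+21, 9.9+11) = Beta(26, 20.9).
For Beta(a, b) with a, b > 1 the mode is (a−1)/(a+b−2) = 25/44.9 ≈ 0.557.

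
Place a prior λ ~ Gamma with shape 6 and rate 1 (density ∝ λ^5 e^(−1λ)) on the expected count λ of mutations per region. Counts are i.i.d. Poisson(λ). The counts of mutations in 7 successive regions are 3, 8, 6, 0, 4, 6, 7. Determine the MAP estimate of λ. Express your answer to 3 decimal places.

λ̂_MAP = 4.875

Σxᵢ = 3+8+6+0+4+6+7 = 34, with n = 7.
Posterior ∝ λ^5e^(−1λ) · λ^34e^(−7λ) = λ^39e^(−8λ), i.e. Gamma(shape=40, rate=8).
The mode of a Gamma(a, b) with a ≥ 1 (shape–rate) is (a−1)/b = 39/8 ≈ 4.875.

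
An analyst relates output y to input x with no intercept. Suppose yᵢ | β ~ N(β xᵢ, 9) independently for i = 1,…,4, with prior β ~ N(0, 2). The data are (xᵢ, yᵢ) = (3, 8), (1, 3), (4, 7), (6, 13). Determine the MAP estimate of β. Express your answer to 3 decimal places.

log p(β | y) = −Σ(yᵢ − βxᵢ)²/(2·9) − β²/(2·2) + const.
Setting the derivative to zero: Σxᵢ(yᵢ − βxᵢ)/9 − β/2 = 0, so β = Σxᵢyᵢ / (Σxᵢ² + σ²/τ²).
Σxᵢyᵢ = 3·8 + 1·3 + 4·7 + 6·13 = 133; Σxᵢ² = 62; σ²/τ² = 4.5.
β̂_MAP = 133 / (62 + 4.5) = 133/66.5 ≈ 2.000.

β̂_MAP = 2.000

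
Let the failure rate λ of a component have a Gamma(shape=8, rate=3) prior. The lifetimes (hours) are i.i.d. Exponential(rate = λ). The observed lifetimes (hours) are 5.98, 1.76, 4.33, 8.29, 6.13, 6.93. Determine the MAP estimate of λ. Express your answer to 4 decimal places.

λ̂_MAP = 0.3569

The Exponential(rate=λ) likelihood is ∝ λ^n e^(−λΣtᵢ). Here n = 6 and Σtᵢ = 5.98 + 1.76 + 4.33 + 8.29 + 6.13 + 6.93 = 33.42.
Posterior ∝ λ^7e^(−3λ) · λ^6e^(−33.42λ) = λ^13e^(−36.42λ), i.e. Gamma(14, 36.42).
Mode = (a−1)/b = 13/36.42 ≈ 0.3569.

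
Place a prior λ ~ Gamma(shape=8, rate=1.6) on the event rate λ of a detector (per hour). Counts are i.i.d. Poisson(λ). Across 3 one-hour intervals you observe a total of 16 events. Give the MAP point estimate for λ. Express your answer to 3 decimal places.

Σxᵢ = 16, n = 3.
Posterior ∝ λ^7e^(−1.6λ) · λ^16e^(−3λ) = λ^23e^(−4.6λ), i.e. Gamma(shape=24, rate=4.6).
The mode of a Gamma(a, b) with a ≥ 1 (shape–rate) is (a−1)/b = 23/4.6 ≈ 5.000.

λ̂_MAP = 5.000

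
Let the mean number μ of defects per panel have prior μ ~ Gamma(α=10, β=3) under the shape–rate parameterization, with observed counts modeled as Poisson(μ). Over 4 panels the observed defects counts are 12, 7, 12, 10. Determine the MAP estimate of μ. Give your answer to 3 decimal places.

μ̂_MAP = 7.143

Σxᵢ = 12+7+12+10 = 41, with n = 4.
Posterior ∝ μ^9e^(−3μ) · μ^41e^(−4μ) = μ^50e^(−7μ), i.e. Gamma(shape=51, rate=7).
The mode of a Gamma(a, b) with a ≥ 1 (shape–rate) is (a−1)/b = 50/7 ≈ 7.143.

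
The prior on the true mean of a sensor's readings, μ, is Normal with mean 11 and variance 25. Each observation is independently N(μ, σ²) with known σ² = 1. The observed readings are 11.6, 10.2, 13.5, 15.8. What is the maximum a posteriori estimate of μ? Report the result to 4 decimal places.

μ̂_MAP = 12.7574

n = 4; x̄ = (11.6 + 10.2 + 13.5 + 15.8)/4 = 51.1/4 = 12.775.
For a Normal prior and Normal likelihood with known variance, the posterior is Normal; its mode equals its mean, the precision-weighted average.
Prior precision 1/σ₀² = 1/25 = 0.04; data precision n/σ² = 4/1 = 4.
μ̂ = (0.04·11 + 4·12.775) / (0.04 + 4) = 51.54/4.04 = 2577/202 ≈ 12.7574.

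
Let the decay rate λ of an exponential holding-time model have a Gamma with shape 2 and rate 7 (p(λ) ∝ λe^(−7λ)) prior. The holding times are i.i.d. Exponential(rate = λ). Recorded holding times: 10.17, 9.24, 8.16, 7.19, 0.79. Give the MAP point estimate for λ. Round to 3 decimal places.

The Exponential(rate=λ) likelihood is ∝ λ^n e^(−λΣtᵢ). Here n = 5 and Σtᵢ = 10.17 + 9.24 + 8.16 + 7.19 + 0.79 = 35.55.
Posterior ∝ λe^(−7λ) · λ^5e^(−35.55λ) = λ^6e^(−42.55λ), i.e. Gamma(7, 42.55).
Mode = (a−1)/b = 6/42.55 ≈ 0.141.

λ̂_MAP = 0.141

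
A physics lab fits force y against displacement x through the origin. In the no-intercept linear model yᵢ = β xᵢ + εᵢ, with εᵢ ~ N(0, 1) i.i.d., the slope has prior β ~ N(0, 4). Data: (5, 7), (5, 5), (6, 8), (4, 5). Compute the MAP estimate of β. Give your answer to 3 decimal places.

β̂_MAP = 1.252

log p(β | y) = −Σ(yᵢ − βxᵢ)²/(2·1) − β²/(2·4) + const.
Setting the derivative to zero: Σxᵢ(yᵢ − βxᵢ)/1 − β/4 = 0, so β = Σxᵢyᵢ / (Σxᵢ² + σ²/τ²).
Σxᵢyᵢ = 5·7 + 5·5 + 6·8 + 4·5 = 128; Σxᵢ² = 102; σ²/τ² = 0.25.
β̂_MAP = 128 / (102 + 0.25) = 128/102.25 ≈ 1.252.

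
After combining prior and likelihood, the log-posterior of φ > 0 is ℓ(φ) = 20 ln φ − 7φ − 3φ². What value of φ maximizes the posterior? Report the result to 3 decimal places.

φ̂_MAP = 1.333

ℓ'(φ) = 20/φ − 7 − 6φ. Setting this to zero and multiplying by φ: 6φ² + 7φ − 20 = 0.
φ = (−7 + √(7² + 4·6·20)) / (2·6) = (−7 + √529) / 12 = (−7 + 23)/12 = 4/3.
ℓ''(φ) = −20/φ² − 6 < 0, confirming a maximum.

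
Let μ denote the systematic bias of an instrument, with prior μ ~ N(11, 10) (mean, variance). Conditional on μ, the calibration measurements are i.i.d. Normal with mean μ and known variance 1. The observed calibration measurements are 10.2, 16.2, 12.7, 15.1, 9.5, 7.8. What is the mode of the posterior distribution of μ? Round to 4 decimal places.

μ̂_MAP = 11.9016

n = 6; x̄ = (10.2 + 16.2 + 12.7 + 15.1 + 9.5 + 7.8)/6 = 71.5/6 = 143/12 ≈ 11.9167.
For a Normal prior and Normal likelihood with known variance, the posterior is Normal; its mode equals its mean, the precision-weighted average.
Prior precision 1/σ₀² = 1/10 = 0.1; data precision n/σ² = 6/1 = 6.
μ̂ = (0.1·11 + 6·(143/12)) / (0.1 + 6) = 72.6/6.1 = 726/61 ≈ 11.9016.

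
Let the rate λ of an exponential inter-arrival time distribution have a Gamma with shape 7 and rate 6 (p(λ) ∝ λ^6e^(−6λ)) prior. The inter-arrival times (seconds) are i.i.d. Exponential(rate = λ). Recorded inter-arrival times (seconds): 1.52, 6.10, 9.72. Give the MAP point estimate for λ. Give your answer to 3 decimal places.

λ̂_MAP = 0.386

The Exponential(rate=λ) likelihood is ∝ λ^n e^(−λΣtᵢ). Here n = 3 and Σtᵢ = 1.52 + 6.10 + 9.72 = 17.34.
Posterior ∝ λ^6e^(−6λ) · λ^3e^(−17.34λ) = λ^9e^(−23.34λ), i.e. Gamma(10, 23.34).
Mode = (a−1)/b = 9/23.34 ≈ 0.386.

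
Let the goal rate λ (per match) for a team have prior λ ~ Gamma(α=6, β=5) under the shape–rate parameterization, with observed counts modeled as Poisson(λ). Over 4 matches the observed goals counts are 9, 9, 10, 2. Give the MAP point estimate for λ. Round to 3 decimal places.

Σxᵢ = 9+9+10+2 = 30, with n = 4.
Posterior ∝ λ^5e^(−5λ) · λ^30e^(−4λ) = λ^35e^(−9λ), i.e. Gamma(shape=36, rate=9).
The mode of a Gamma(a, b) with a ≥ 1 (shape–rate) is (a−1)/b = 35/9 ≈ 3.889.

λ̂_MAP = 3.889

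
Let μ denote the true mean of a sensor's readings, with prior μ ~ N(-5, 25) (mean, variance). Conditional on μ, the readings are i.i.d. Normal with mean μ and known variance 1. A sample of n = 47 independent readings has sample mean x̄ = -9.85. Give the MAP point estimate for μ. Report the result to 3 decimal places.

n = 47, x̄ = -9.85.
For a Normal prior and Normal likelihood with known variance, the posterior is Normal; its mode equals its mean, the precision-weighted average.
Prior precision 1/σ₀² = 1/25 = 0.04; data precision n/σ² = 47/1 = 47.
μ̂ = (0.04·(-5) + 47·(-9.85)) / (0.04 + 47) = (-463.15)/47.04 = -46315/4704 ≈ -9.846.

μ̂_MAP = -9.846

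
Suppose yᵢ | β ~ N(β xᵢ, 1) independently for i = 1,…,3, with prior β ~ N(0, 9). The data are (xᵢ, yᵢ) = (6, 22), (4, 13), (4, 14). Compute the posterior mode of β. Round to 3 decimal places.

log p(β | y) = −Σ(yᵢ − βxᵢ)²/(2·1) − β²/(2·9) + const.
Setting the derivative to zero: Σxᵢ(yᵢ − βxᵢ)/1 − β/9 = 0, so β = Σxᵢyᵢ / (Σxᵢ² + σ²/τ²).
Σxᵢyᵢ = 6·22 + 4·13 + 4·14 = 240; Σxᵢ² = 68; σ²/τ² = 1/9.
β̂_MAP = 240 / (68 + 1/9) = 240/(613/9) = 2160/613 ≈ 3.524.

β̂_MAP = 3.524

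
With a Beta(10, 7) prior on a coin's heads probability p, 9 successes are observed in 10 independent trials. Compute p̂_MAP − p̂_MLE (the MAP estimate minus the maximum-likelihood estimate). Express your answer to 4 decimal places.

Posterior is Beta(19, 8); MAP = (19−1)/(27−2) = 18/25 ≈ 0.72000.
MLE ignores the prior: p̂_MLE = k/n = 9/10 ≈ 0.90000.
Difference = 18/25 − 9/10 = -9/50 ≈ -0.1800.

MAP − MLE = -0.1800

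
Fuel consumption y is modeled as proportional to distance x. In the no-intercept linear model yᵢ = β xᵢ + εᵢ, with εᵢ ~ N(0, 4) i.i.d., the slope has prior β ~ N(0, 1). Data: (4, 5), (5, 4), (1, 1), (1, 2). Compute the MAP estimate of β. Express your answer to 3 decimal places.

log p(β | y) = −Σ(yᵢ − βxᵢ)²/(2·4) − β²/(2·1) + const.
Setting the derivative to zero: Σxᵢ(yᵢ − βxᵢ)/4 − β/1 = 0, so β = Σxᵢyᵢ / (Σxᵢ² + σ²/τ²).
Σxᵢyᵢ = 4·5 + 5·4 + 1·1 + 1·2 = 43; Σxᵢ² = 43; σ²/τ² = 4.
β̂_MAP = 43 / (43 + 4) = 43/47 ≈ 0.915.

β̂_MAP = 0.915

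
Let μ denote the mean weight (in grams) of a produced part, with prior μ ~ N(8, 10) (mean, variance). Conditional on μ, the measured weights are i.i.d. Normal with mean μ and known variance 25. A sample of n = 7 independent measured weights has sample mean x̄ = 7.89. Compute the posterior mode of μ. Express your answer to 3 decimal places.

μ̂_MAP = 7.919

n = 7, x̄ = 7.89.
For a Normal prior and Normal likelihood with known variance, the posterior is Normal; its mode equals its mean, the precision-weighted average.
Prior precision 1/σ₀² = 1/10 = 0.1; data precision n/σ² = 7/25 = 0.28.
μ̂ = (0.1·8 + 0.28·7.89) / (0.1 + 0.28) = 3.0092/0.38 = 7523/950 ≈ 7.919.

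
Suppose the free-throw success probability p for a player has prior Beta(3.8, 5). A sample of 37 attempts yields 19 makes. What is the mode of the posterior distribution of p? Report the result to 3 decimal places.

Prior: Beta(3.8, 5).
Data: 19 successes in 37 trials. The binomial likelihood contributes p^19(1−p)^18, so the posterior is Beta(3.8+19, 5+18) = Beta(22.8, 23).
For Beta(a, b) with a, b > 1 the mode is (a−1)/(a+b−2) = 21.8/43.8 ≈ 0.498.

p̂_MAP = 0.498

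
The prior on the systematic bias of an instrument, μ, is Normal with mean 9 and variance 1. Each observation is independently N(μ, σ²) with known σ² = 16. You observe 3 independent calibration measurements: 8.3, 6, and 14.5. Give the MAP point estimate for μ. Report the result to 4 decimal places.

μ̂_MAP = 9.0947

n = 3; x̄ = (8.3 + 6 + 14.5)/3 = 28.8/3 = 9.6.
For a Normal prior and Normal likelihood with known variance, the posterior is Normal; its mode equals its mean, the precision-weighted average.
Prior precision 1/σ₀² = 1/1 = 1; data precision n/σ² = 3/16 = 0.1875.
μ̂ = (1·9 + 0.1875·9.6) / (1 + 0.1875) = 10.8/1.1875 = 864/95 ≈ 9.0947.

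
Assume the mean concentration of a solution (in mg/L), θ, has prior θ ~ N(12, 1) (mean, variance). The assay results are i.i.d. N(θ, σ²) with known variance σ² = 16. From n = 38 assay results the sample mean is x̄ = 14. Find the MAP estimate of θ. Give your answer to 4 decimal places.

θ̂_MAP = 13.4074

n = 38, x̄ = 14.
For a Normal prior and Normal likelihood with known variance, the posterior is Normal; its mode equals its mean, the precision-weighted average.
Prior precision 1/σ₀² = 1/1 = 1; data precision n/σ² = 38/16 = 2.375.
θ̂ = (1·12 + 2.375·14) / (1 + 2.375) = 45.25/3.375 = 362/27 ≈ 13.4074.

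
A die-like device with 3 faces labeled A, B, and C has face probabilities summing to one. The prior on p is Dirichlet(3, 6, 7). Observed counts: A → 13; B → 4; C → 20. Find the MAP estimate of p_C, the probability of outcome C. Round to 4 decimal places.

MAP estimate of p_C = 0.5200

The posterior is Dirichlet(αᵢ + nᵢ) = Dirichlet(16, 10, 27).
For a Dirichlet(a₁,…,a_K) with all aᵢ > 1, the mode has j-th component (aⱼ − 1)/(Σaᵢ − K).
Here Σaᵢ = 53 and K = 3, so p_C = (27 − 1)/(53 − 3) = 26/50 ≈ 0.5200.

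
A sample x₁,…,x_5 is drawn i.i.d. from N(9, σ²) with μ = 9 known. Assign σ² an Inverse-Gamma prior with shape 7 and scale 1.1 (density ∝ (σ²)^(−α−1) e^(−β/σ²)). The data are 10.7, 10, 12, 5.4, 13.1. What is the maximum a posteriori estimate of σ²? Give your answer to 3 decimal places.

σ̂²_MAP = 2.136

Sum of squared deviations about the known mean: SS = (10.7−9)² + (10−9)² + (12−9)² + (5.4−9)² + (13.1−9)² = 42.66.
The Normal likelihood contributes (σ²)^(−n/2) exp(−SS/(2σ²)), so the posterior is Inverse-Gamma(α + n/2, β + SS/2) = Inverse-Gamma(9.5, 22.43).
The mode of Inverse-Gamma(a, b) is b/(a+1) = 22.43/10.5 ≈ 2.136.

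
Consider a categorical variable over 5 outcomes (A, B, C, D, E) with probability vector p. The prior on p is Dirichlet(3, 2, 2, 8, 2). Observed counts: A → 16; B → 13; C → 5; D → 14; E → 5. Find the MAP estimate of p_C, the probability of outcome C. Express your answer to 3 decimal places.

MAP estimate of p_C = 0.092

The posterior is Dirichlet(αᵢ + nᵢ) = Dirichlet(19, 15, 7, 22, 7).
For a Dirichlet(a₁,…,a_K) with all aᵢ > 1, the mode has j-th component (aⱼ − 1)/(Σaᵢ − K).
Here Σaᵢ = 70 and K = 5, so p_C = (7 − 1)/(70 − 5) = 6/65 ≈ 0.092.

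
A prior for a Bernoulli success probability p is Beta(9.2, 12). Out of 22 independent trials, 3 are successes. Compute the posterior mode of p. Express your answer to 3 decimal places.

p̂_MAP = 0.272

Prior: Beta(9.2, 12).
Data: 3 successes in 22 trials. The binomial likelihood contributes p^3(1−p)^19, so the posterior is Beta(9.2+3, 12+19) = Beta(12.2, 31).
For Beta(a, b) with a, b > 1 the mode is (a−1)/(a+b−2) = 11.2/41.2 ≈ 0.272.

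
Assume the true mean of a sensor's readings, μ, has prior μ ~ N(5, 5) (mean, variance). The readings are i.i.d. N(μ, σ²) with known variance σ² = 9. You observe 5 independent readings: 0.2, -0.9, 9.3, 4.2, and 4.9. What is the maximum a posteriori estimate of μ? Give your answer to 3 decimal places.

μ̂_MAP = 3.926

n = 5; x̄ = (0.2 + (-0.9) + 9.3 + 4.2 + 4.9)/5 = 17.7/5 = 3.54.
For a Normal prior and Normal likelihood with known variance, the posterior is Normal; its mode equals its mean, the precision-weighted average.
Prior precision 1/σ₀² = 1/5 = 0.2; data precision n/σ² = 5/9.
μ̂ = (0.2·5 + (5/9)·3.54) / (0.2 + 5/9) = (89/30)/(34/45) = 267/68 ≈ 3.926.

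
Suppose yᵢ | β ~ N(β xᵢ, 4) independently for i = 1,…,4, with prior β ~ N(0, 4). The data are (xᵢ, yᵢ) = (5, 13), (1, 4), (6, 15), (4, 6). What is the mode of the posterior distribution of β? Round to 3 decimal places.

β̂_MAP = 2.316

log p(β | y) = −Σ(yᵢ − βxᵢ)²/(2·4) − β²/(2·4) + const.
Setting the derivative to zero: Σxᵢ(yᵢ − βxᵢ)/4 − β/4 = 0, so β = Σxᵢyᵢ / (Σxᵢ² + σ²/τ²).
Σxᵢyᵢ = 5·13 + 1·4 + 6·15 + 4·6 = 183; Σxᵢ² = 78; σ²/τ² = 1.
β̂_MAP = 183 / (78 + 1) = 183/79 ≈ 2.316.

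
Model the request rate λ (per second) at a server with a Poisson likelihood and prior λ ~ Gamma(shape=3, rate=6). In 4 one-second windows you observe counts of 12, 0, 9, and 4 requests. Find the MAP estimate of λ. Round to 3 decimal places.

λ̂_MAP = 2.700

Σxᵢ = 12+0+9+4 = 25, with n = 4.
Posterior ∝ λ^2e^(−6λ) · λ^25e^(−4λ) = λ^27e^(−10λ), i.e. Gamma(shape=28, rate=10).
The mode of a Gamma(a, b) with a ≥ 1 (shape–rate) is (a−1)/b = 27/10 ≈ 2.700.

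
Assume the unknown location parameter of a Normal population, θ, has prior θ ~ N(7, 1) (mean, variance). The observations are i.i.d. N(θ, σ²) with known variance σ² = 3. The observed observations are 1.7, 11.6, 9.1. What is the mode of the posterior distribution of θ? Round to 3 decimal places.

n = 3; x̄ = (1.7 + 11.6 + 9.1)/3 = 22.4/3 = 112/15 ≈ 7.4667.
For a Normal prior and Normal likelihood with known variance, the posterior is Normal; its mode equals its mean, the precision-weighted average.
Prior precision 1/σ₀² = 1/1 = 1; data precision n/σ² = 3/3 = 1.
θ̂ = (1·7 + 1·(112/15)) / (1 + 1) = (217/15)/2 = 217/30 ≈ 7.233.

θ̂_MAP = 7.233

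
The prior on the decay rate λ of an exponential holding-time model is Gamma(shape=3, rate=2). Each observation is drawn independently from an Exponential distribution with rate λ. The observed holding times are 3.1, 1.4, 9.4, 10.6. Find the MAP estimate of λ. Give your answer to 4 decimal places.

The Exponential(rate=λ) likelihood is ∝ λ^n e^(−λΣtᵢ). Here n = 4 and Σtᵢ = 3.1 + 1.4 + 9.4 + 10.6 = 24.5.
Posterior ∝ λ^2e^(−2λ) · λ^4e^(−24.5λ) = λ^6e^(−26.5λ), i.e. Gamma(7, 26.5).
Mode = (a−1)/b = 6/26.5 ≈ 0.2264.

λ̂_MAP = 0.2264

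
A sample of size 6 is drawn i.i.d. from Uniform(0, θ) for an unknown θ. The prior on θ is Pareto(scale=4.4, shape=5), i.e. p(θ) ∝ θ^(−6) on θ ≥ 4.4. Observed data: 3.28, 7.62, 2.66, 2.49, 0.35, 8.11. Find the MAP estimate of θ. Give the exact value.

θ̂_MAP = 8.11

The Uniform(0, θ) likelihood is θ^(−n) for θ ≥ max(xᵢ), zero otherwise. Here max(xᵢ) = 8.11.
Posterior ∝ θ^(−6) · θ^(−6) = θ^(−12) on θ ≥ max(4.4, 8.11) = 8.11.
This density is strictly decreasing in θ, so the posterior mode lies at the lower boundary of the support.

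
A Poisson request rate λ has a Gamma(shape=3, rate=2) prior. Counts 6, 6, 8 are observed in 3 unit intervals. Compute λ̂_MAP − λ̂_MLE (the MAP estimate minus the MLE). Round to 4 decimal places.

Σxᵢ = 20. Posterior is Gamma(23, 5); MAP = (23−1)/5 = 22/5 ≈ 4.40000.
MLE = x̄ = 20/3 ≈ 6.66667.
Difference = 22/5 − 20/3 = -34/15 ≈ -2.2667.

MAP − MLE = -2.2667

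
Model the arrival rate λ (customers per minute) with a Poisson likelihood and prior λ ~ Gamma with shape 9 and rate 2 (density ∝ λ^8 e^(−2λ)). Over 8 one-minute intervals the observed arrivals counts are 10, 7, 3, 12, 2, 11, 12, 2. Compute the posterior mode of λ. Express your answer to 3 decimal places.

Σxᵢ = 10+7+3+12+2+11+12+2 = 59, with n = 8.
Posterior ∝ λ^8e^(−2λ) · λ^59e^(−8λ) = λ^67e^(−10λ), i.e. Gamma(shape=68, rate=10).
The mode of a Gamma(a, b) with a ≥ 1 (shape–rate) is (a−1)/b = 67/10 ≈ 6.700.

λ̂_MAP = 6.700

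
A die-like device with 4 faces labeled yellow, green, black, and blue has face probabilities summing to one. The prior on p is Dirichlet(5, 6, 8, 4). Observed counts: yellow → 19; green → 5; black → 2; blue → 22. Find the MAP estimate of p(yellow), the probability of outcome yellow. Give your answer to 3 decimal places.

MAP estimate of p(yellow) = 0.343

The posterior is Dirichlet(αᵢ + nᵢ) = Dirichlet(24, 11, 10, 26).
For a Dirichlet(a₁,…,a_K) with all aᵢ > 1, the mode has j-th component (aⱼ − 1)/(Σaᵢ − K).
Here Σaᵢ = 71 and K = 4, so p(yellow) = (24 − 1)/(71 − 4) = 23/67 ≈ 0.343.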